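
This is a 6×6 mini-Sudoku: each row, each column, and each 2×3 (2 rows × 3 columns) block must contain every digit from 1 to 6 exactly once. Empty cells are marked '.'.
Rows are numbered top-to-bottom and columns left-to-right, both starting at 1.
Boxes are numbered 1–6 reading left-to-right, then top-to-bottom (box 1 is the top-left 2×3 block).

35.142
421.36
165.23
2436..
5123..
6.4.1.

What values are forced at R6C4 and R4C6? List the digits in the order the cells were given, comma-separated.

For R6C4:
  Consider where 2 can go in box 6.
  R5C5 is out (row 5 already has a 2).
  R5C6 is out (row 5 already has a 2).
  R6C6 is out (column 6 already has a 2).
  So the only cell in box 6 that can hold 2 is R6C4.
  So R6C4 = 2.
For R4C6:
  Consider where 1 can go in column 6.
  R5C6 is out (row 5 already has a 1).
  R6C6 is out (row 6 already has a 1).
  So the only cell in column 6 that can hold 1 is R4C6.
  So R4C6 = 1.

2,1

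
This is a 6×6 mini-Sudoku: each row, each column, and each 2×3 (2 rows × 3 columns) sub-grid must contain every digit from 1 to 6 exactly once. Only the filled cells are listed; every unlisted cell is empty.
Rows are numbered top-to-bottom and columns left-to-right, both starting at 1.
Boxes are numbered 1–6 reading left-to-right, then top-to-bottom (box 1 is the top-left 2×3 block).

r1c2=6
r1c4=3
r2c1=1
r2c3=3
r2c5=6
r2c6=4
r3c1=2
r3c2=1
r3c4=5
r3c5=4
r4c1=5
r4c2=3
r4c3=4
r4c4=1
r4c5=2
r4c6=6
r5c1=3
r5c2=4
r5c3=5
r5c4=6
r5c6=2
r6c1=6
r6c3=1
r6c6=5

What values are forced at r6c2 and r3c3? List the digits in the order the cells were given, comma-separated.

2,6

For r6c2:
  Row 6 already contains {1, 5, 6}.
  Column 2 already contains {1, 3, 4, 6}.
  Its 2×3 block (box 5) already contains {1, 3, 4, 5, 6}.
  The only value from 1–6 not eliminated is 2, so r6c2 = 2.
For r3c3:
  Row 3 already contains {1, 2, 4, 5}.
  Column 3 already contains {1, 3, 4, 5}.
  Its 2×3 block (box 3) already contains {1, 2, 3, 4, 5}.
  The only value from 1–6 not eliminated is 6, so r3c3 = 6.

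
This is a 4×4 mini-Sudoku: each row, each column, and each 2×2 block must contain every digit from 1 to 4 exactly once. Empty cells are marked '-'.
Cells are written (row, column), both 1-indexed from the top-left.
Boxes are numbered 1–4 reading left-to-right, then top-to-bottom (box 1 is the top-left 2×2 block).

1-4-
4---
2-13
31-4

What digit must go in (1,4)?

Row 1 already contains {1, 4}.
Column 4 already contains {3, 4}.
Its 2×2 block (box 2) already contains {4}.
The only value from 1–4 not eliminated is 2, so (1,4) = 2.

2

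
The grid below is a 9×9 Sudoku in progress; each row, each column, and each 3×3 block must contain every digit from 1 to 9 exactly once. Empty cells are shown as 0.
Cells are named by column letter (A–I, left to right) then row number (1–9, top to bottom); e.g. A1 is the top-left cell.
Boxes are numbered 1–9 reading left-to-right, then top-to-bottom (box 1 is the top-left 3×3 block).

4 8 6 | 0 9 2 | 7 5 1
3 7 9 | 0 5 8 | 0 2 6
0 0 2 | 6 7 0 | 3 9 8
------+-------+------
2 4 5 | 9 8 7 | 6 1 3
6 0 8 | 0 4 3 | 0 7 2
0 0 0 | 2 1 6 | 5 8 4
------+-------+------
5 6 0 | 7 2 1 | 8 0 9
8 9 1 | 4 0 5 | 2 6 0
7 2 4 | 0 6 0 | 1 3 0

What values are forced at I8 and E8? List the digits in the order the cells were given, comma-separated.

For I8:
  Row 8 already contains {1, 2, 4, 5, 6, 8, 9}.
  Column I already contains {1, 2, 3, 4, 6, 8, 9}.
  Its 3×3 block (box 9) already contains {1, 2, 3, 6, 8, 9}.
  The only value from 1–9 not eliminated is 7, so I8 = 7.
For E8:
  Row 8 already contains {1, 2, 4, 5, 6, 8, 9}.
  Column E already contains {1, 2, 4, 5, 6, 7, 8, 9}.
  Its 3×3 block (box 8) already contains {1, 2, 4, 5, 6, 7}.
  The only value from 1–9 not eliminated is 3, so E8 = 3.

7,3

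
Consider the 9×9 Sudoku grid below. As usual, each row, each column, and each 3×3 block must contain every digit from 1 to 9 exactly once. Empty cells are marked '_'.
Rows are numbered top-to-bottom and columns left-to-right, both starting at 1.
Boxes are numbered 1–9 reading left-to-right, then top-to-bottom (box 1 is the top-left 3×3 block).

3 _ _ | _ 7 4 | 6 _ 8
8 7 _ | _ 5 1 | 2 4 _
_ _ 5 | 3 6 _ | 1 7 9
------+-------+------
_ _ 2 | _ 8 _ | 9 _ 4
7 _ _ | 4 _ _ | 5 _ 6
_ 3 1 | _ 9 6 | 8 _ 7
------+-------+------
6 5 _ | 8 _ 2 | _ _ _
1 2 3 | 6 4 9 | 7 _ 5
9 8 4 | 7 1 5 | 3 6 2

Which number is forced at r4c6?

Cell r4c6 itself could take any of {3, 7} by direct elimination.
Consider where 7 can go in column 6.
r3c6 is out (row 3 already has a 7).
r5c6 is out (row 5 already has a 7).
So the only cell in column 6 that can hold 7 is r4c6.
Therefore r4c6 = 7.

7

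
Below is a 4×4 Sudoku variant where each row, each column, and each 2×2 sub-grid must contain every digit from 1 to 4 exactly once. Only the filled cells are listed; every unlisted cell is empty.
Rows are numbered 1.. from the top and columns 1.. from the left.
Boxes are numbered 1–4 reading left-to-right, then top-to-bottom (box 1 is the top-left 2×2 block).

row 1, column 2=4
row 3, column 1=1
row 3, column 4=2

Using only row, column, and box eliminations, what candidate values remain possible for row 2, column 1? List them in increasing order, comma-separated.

Row 2 already contains {}.
Column 1 already contains {1}.
Its 2×2 block (box 1) already contains {4}.
Removing those from 1–4 leaves {2, 3} as the candidates for row 2, column 1.

2,3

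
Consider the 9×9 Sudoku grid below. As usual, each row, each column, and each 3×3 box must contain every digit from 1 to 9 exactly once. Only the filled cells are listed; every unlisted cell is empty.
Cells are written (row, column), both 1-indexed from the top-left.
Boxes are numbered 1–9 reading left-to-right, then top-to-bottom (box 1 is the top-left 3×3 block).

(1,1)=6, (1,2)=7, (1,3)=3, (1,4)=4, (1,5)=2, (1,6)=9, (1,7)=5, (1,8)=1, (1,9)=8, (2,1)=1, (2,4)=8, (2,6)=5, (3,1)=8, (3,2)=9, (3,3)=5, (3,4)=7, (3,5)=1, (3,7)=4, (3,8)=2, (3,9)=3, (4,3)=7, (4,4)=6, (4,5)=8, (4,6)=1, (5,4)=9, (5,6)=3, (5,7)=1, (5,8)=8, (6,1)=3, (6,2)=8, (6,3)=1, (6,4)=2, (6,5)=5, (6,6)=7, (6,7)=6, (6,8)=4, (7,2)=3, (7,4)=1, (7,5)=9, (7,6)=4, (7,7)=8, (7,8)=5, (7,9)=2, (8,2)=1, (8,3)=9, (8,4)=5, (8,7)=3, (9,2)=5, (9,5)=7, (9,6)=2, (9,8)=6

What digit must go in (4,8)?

Cell (4,8) itself could take any of {3, 9} by direct elimination.
Consider where 3 can go in row 4.
(4,1) is out (column 1 already has a 3).
(4,2) is out (column 2 already has a 3).
(4,7) is out (column 7 already has a 3).
(4,9) is out (column 9 already has a 3).
So the only cell in row 4 that can hold 3 is (4,8).
Therefore (4,8) = 3.

3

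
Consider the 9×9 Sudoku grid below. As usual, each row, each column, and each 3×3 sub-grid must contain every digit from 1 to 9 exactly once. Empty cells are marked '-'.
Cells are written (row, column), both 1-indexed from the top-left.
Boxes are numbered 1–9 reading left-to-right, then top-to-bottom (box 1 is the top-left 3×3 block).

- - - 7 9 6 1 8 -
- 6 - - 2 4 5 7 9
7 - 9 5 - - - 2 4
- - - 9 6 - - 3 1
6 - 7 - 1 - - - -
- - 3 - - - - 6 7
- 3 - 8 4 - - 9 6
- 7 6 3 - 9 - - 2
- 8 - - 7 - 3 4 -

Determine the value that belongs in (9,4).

6

Cell (9,4) itself could take any of {1, 2, 6} by direct elimination.
Consider where 6 can go in row 9.
(9,1) is out (column 1 already has a 6).
(9,3) is out (column 3 already has a 6).
(9,6) is out (column 6 already has a 6).
(9,9) is out (column 9 already has a 6).
So the only cell in row 9 that can hold 6 is (9,4).
Therefore (9,4) = 6.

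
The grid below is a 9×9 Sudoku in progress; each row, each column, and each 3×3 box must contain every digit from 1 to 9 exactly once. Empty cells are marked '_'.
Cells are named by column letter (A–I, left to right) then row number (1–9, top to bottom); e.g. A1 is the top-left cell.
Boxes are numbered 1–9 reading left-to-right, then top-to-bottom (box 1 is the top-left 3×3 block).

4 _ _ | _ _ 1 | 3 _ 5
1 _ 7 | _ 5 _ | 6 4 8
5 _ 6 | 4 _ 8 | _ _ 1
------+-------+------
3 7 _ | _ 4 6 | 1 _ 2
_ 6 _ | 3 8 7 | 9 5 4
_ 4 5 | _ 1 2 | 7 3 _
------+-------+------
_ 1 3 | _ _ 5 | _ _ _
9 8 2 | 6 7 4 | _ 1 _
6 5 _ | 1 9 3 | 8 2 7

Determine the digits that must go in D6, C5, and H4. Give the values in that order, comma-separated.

9,1,8

For D6:
  Row 6 already contains {1, 2, 3, 4, 5, 7}.
  Column D already contains {1, 3, 4, 6}.
  Its 3×3 block (box 5) already contains {1, 2, 3, 4, 6, 7, 8}.
  The only value from 1–9 not eliminated is 9, so D6 = 9.
For C5:
  Row 5 already contains {3, 4, 5, 6, 7, 8, 9}.
  Column C already contains {2, 3, 5, 6, 7}.
  Its 3×3 block (box 4) already contains {3, 4, 5, 6, 7}.
  The only value from 1–9 not eliminated is 1, so C5 = 1.
For H4:
  Row 4 already contains {1, 2, 3, 4, 6, 7}.
  Column H already contains {1, 2, 3, 4, 5}.
  Its 3×3 block (box 6) already contains {1, 2, 3, 4, 5, 7, 9}.
  The only value from 1–9 not eliminated is 8, so H4 = 8.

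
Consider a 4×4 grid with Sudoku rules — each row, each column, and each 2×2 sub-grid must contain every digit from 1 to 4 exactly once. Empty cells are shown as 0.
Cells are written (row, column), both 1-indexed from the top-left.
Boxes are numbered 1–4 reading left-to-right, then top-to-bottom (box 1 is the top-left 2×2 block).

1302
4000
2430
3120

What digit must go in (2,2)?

2

Row 2 already contains {4}.
Column 2 already contains {1, 3, 4}.
Its 2×2 block (box 1) already contains {1, 3, 4}.
The only value from 1–4 not eliminated is 2, so (2,2) = 2.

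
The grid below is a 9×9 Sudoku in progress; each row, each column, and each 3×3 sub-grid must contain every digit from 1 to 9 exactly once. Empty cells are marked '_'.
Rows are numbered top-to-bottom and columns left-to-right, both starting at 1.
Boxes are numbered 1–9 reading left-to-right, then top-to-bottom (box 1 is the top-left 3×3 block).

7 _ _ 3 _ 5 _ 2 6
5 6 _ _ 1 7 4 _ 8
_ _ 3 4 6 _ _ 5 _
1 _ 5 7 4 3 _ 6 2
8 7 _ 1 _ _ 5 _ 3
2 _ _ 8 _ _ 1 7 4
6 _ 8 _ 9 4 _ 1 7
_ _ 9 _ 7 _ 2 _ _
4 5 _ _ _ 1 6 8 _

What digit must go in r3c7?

7

Cell r3c7 itself could take any of {7, 9} by direct elimination.
Consider where 7 can go in column 7.
r1c7 is out (row 1 already has a 7).
r4c7 is out (row 4 already has a 7).
r7c7 is out (row 7 already has a 7).
So the only cell in column 7 that can hold 7 is r3c7.
Therefore r3c7 = 7.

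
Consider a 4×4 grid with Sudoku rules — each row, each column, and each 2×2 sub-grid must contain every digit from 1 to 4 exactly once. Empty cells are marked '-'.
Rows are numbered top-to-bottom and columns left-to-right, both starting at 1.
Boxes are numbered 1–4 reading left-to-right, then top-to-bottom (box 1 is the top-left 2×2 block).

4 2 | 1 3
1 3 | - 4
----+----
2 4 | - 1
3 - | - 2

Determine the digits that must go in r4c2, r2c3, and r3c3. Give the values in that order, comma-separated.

1,2,3

For r4c2:
  Row 4 already contains {2, 3}.
  Column 2 already contains {2, 3, 4}.
  Its 2×2 block (box 3) already contains {2, 3, 4}.
  The only value from 1–4 not eliminated is 1, so r4c2 = 1.
For r2c3:
  Row 2 already contains {1, 3, 4}.
  Column 3 already contains {1}.
  Its 2×2 block (box 2) already contains {1, 3, 4}.
  The only value from 1–4 not eliminated is 2, so r2c3 = 2.
For r3c3:
  Row 3 already contains {1, 2, 4}.
  Column 3 already contains {1}.
  Its 2×2 block (box 4) already contains {1, 2}.
  The only value from 1–4 not eliminated is 3, so r3c3 = 3.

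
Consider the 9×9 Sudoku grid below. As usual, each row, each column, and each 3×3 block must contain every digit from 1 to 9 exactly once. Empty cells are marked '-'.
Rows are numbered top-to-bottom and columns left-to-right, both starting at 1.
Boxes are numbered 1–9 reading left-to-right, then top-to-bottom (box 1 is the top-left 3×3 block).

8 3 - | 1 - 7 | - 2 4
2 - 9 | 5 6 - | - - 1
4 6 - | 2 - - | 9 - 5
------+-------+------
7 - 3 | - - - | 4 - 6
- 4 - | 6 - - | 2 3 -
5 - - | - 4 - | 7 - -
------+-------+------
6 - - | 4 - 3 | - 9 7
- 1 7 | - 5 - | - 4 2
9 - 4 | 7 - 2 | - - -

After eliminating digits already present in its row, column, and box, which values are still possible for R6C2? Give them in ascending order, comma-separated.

2,8,9

Row 6 already contains {4, 5, 7}.
Column 2 already contains {1, 3, 4, 6}.
Its 3×3 block (box 4) already contains {3, 4, 5, 7}.
Removing those from 1–9 leaves {2, 8, 9} as the candidates for R6C2.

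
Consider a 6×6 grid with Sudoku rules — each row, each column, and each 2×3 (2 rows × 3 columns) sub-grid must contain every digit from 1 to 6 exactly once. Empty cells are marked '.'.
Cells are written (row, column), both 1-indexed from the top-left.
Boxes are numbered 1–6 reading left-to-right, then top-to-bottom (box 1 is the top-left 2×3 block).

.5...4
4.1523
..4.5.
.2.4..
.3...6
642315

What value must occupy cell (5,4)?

Row 5 already contains {3, 6}.
Column 4 already contains {3, 4, 5}.
Its 2×3 block (box 6) already contains {1, 3, 5, 6}.
The only value from 1–6 not eliminated is 2, so (5,4) = 2.

2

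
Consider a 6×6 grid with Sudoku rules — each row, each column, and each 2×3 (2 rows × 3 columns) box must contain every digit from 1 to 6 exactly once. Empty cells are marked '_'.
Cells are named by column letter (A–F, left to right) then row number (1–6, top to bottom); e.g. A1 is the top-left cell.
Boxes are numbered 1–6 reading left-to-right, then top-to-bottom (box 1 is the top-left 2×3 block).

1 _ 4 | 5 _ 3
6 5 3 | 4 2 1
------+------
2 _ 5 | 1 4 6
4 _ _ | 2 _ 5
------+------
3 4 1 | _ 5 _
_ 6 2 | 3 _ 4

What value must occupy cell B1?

2

Row 1 already contains {1, 3, 4, 5}.
Column B already contains {4, 5, 6}.
Its 2×3 block (box 1) already contains {1, 3, 4, 5, 6}.
The only value from 1–6 not eliminated is 2, so B1 = 2.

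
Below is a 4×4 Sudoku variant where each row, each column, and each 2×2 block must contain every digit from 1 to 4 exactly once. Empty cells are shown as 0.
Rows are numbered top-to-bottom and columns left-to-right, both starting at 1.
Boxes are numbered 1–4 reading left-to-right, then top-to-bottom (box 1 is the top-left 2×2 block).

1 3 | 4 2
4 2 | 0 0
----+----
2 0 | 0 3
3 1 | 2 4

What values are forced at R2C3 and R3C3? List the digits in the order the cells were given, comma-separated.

3,1

For R2C3:
  Consider where 3 can go in box 2.
  R2C4 is out (column 4 already has a 3).
  So the only cell in box 2 that can hold 3 is R2C3.
  So R2C3 = 3.
For R3C3:
  Row 3 already contains {2, 3}.
  Column 3 already contains {2, 4}.
  Its 2×2 block (box 4) already contains {2, 3, 4}.
  The only value from 1–4 not eliminated is 1, so R3C3 = 1.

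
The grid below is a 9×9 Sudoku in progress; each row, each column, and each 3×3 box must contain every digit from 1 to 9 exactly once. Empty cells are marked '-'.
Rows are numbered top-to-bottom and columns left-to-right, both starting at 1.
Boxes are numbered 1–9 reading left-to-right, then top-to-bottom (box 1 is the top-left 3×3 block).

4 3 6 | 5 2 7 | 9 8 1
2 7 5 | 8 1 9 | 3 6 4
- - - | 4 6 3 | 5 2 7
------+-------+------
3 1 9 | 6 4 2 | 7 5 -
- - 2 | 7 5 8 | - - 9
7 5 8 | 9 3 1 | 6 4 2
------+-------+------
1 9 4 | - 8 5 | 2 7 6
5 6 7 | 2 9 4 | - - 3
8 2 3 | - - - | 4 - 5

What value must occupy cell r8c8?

Row 8 already contains {2, 3, 4, 5, 6, 7, 9}.
Column 8 already contains {2, 4, 5, 6, 7, 8}.
Its 3×3 block (box 9) already contains {2, 3, 4, 5, 6, 7}.
The only value from 1–9 not eliminated is 1, so r8c8 = 1.

1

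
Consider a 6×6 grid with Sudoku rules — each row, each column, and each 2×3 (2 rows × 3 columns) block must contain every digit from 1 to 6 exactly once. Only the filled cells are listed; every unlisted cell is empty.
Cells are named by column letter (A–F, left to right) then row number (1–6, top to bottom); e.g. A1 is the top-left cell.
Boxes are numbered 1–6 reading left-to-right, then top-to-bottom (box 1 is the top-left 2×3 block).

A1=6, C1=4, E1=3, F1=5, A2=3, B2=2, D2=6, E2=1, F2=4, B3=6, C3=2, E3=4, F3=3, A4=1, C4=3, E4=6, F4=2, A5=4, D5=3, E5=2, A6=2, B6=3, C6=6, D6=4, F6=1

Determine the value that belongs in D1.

Row 1 already contains {3, 4, 5, 6}.
Column D already contains {3, 4, 6}.
Its 2×3 block (box 2) already contains {1, 3, 4, 5, 6}.
The only value from 1–6 not eliminated is 2, so D1 = 2.

2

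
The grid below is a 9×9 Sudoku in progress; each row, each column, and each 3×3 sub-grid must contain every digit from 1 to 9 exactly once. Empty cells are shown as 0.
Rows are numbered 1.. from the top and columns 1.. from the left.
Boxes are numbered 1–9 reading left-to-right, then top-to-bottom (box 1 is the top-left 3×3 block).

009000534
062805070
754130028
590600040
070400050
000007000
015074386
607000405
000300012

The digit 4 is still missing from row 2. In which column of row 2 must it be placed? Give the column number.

5

Consider where 4 can go in row 2.
row 2, column 1 is out (box 1 already has a 4).
row 2, column 7 is out (column 7 already has a 4).
row 2, column 9 is out (column 9 already has a 4).
So the only cell in row 2 that can hold 4 is row 2, column 5.
That is column 5.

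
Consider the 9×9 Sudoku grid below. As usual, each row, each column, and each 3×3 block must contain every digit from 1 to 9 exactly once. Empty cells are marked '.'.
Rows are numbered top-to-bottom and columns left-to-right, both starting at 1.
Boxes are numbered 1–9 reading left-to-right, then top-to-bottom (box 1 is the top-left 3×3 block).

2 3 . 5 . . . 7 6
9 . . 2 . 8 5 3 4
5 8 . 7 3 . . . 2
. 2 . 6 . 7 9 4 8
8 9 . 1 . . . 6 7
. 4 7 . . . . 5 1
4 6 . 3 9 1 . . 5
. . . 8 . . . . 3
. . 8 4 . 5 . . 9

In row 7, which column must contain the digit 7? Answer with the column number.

Consider where 7 can go in row 7.
R7C3 is out (column 3 already has a 7).
R7C8 is out (column 8 already has a 7).
So the only cell in row 7 that can hold 7 is R7C7.
That is column 7.

7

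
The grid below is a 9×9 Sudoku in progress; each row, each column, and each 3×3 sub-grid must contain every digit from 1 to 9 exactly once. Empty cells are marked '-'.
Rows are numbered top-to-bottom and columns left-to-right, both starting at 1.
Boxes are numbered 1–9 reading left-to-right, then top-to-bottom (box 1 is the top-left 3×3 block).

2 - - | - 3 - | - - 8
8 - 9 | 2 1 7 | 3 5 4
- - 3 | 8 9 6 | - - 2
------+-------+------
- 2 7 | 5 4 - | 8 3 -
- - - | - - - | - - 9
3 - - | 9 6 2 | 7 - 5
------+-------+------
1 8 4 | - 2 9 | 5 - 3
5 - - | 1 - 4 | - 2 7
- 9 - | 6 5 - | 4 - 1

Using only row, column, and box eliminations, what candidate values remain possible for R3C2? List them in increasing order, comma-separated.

1,4,5,7

Row 3 already contains {2, 3, 6, 8, 9}.
Column 2 already contains {2, 8, 9}.
Its 3×3 block (box 1) already contains {2, 3, 8, 9}.
Removing those from 1–9 leaves {1, 4, 5, 7} as the candidates for R3C2.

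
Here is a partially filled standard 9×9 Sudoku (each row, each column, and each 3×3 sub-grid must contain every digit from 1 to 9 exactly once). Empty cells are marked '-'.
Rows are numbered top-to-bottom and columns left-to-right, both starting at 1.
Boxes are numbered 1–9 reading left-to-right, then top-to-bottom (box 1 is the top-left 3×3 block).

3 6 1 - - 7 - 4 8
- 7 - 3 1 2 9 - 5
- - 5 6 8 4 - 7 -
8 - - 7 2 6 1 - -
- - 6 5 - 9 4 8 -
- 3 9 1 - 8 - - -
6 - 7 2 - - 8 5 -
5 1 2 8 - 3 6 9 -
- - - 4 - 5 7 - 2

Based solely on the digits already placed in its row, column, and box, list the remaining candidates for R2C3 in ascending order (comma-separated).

4,8

Row 2 already contains {1, 2, 3, 5, 7, 9}.
Column 3 already contains {1, 2, 5, 6, 7, 9}.
Its 3×3 block (box 1) already contains {1, 3, 5, 6, 7}.
Removing those from 1–9 leaves {4, 8} as the candidates for R2C3.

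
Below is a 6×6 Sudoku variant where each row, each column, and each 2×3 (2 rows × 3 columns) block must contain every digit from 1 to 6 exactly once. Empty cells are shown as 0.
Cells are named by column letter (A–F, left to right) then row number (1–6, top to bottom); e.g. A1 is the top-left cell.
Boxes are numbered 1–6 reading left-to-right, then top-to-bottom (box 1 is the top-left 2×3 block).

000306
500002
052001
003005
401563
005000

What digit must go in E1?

5

Cell E1 itself could take any of {1, 4, 5} by direct elimination.
Consider where 5 can go in box 2.
D2 is out (row 2 already has a 5).
E2 is out (row 2 already has a 5).
So the only cell in box 2 that can hold 5 is E1.
Therefore E1 = 5.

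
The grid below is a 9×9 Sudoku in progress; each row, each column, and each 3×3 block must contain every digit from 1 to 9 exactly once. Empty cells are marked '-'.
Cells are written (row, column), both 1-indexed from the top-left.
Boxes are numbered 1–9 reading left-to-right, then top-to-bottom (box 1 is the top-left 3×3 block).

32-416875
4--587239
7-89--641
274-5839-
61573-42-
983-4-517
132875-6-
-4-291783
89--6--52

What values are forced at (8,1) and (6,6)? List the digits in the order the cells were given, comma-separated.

5,2

For (8,1):
  Row 8 already contains {1, 2, 3, 4, 7, 8, 9}.
  Column 1 already contains {1, 2, 3, 4, 6, 7, 8, 9}.
  Its 3×3 block (box 7) already contains {1, 2, 3, 4, 8, 9}.
  The only value from 1–9 not eliminated is 5, so (8,1) = 5.
For (6,6):
  Row 6 already contains {1, 3, 4, 5, 7, 8, 9}.
  Column 6 already contains {1, 5, 6, 7, 8}.
  Its 3×3 block (box 5) already contains {3, 4, 5, 7, 8}.
  The only value from 1–9 not eliminated is 2, so (6,6) = 2.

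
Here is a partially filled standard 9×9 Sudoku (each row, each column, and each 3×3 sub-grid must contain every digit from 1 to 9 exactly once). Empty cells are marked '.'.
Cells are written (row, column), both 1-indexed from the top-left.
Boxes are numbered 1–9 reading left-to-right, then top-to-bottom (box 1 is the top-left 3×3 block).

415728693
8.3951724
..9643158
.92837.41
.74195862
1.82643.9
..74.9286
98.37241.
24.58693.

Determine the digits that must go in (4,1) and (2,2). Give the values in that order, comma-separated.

6,6

For (4,1):
  Consider where 6 can go in box 4.
  (5,1) is out (row 5 already has a 6).
  (6,2) is out (row 6 already has a 6).
  So the only cell in box 4 that can hold 6 is (4,1).
  So (4,1) = 6.
For (2,2):
  Row 2 already contains {1, 2, 3, 4, 5, 7, 8, 9}.
  Column 2 already contains {1, 4, 7, 8, 9}.
  Its 3×3 block (box 1) already contains {1, 3, 4, 5, 8, 9}.
  The only value from 1–9 not eliminated is 6, so (2,2) = 6.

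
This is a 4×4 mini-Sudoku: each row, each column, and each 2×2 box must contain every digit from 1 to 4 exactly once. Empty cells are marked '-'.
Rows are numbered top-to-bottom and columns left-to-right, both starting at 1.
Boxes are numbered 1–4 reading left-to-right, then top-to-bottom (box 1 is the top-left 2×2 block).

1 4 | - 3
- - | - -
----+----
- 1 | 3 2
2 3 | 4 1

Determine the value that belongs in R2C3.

1

Cell R2C3 itself could take any of {1, 2} by direct elimination.
Consider where 1 can go in row 2.
R2C1 is out (column 1 already has a 1).
R2C2 is out (column 2 already has a 1).
R2C4 is out (column 4 already has a 1).
So the only cell in row 2 that can hold 1 is R2C3.
Therefore R2C3 = 1.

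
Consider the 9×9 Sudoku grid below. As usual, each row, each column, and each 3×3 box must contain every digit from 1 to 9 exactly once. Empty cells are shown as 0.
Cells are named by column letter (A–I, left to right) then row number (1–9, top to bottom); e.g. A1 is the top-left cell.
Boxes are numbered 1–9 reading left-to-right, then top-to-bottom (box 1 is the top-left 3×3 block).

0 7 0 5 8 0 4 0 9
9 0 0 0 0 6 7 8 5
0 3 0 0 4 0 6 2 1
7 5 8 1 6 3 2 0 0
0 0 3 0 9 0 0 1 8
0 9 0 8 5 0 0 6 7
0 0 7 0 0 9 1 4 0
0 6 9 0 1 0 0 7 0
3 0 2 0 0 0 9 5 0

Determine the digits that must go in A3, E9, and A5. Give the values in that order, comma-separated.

For A3:
  Consider where 8 can go in row 3.
  C3 is out (column C already has a 8).
  D3 is out (column D already has a 8).
  F3 is out (box 2 already has a 8).
  So the only cell in row 3 that can hold 8 is A3.
  So A3 = 8.
For E9:
  Row 9 already contains {2, 3, 5, 9}.
  Column E already contains {1, 4, 5, 6, 8, 9}.
  Its 3×3 block (box 8) already contains {1, 9}.
  The only value from 1–9 not eliminated is 7, so E9 = 7.
For A5:
  Consider where 6 can go in box 4.
  B5 is out (column B already has a 6).
  A6 is out (row 6 already has a 6).
  C6 is out (row 6 already has a 6).
  So the only cell in box 4 that can hold 6 is A5.
  So A5 = 6.

8,7,6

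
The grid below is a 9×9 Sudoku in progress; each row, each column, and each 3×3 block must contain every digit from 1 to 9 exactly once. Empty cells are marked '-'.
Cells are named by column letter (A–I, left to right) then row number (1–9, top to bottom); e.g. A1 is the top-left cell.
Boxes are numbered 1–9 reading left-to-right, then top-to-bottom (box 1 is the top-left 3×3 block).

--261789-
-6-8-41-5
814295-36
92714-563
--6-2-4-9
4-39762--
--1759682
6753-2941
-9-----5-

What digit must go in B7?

4

Cell B7 itself could take any of {3, 4} by direct elimination.
Consider where 4 can go in column B.
B1 is out (box 1 already has a 4).
B5 is out (row 5 already has a 4).
B6 is out (row 6 already has a 4).
So the only cell in column B that can hold 4 is B7.
Therefore B7 = 4.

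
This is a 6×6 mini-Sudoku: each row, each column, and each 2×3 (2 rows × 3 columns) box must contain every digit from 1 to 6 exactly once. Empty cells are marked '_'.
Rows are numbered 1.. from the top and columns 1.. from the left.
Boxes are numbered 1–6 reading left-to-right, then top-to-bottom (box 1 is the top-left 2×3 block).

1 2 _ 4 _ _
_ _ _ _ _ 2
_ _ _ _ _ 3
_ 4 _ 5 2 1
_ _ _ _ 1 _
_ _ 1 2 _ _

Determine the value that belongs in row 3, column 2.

Cell row 3, column 2 itself could take any of {1, 5, 6} by direct elimination.
Consider where 1 can go in row 3.
row 3, column 1 is out (column 1 already has a 1).
row 3, column 3 is out (column 3 already has a 1).
row 3, column 4 is out (box 4 already has a 1).
row 3, column 5 is out (column 5 already has a 1).
So the only cell in row 3 that can hold 1 is row 3, column 2.
Therefore row 3, column 2 = 1.

1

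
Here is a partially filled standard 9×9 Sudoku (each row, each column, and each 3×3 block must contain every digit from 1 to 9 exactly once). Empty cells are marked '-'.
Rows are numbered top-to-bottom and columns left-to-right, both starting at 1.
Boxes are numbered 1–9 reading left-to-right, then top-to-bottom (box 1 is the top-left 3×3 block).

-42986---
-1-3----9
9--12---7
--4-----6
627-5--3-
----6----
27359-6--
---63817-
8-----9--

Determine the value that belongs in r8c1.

4

Cell r8c1 itself could take any of {4, 5} by direct elimination.
Consider where 4 can go in column 1.
r1c1 is out (row 1 already has a 4).
r2c1 is out (box 1 already has a 4).
r4c1 is out (row 4 already has a 4).
r6c1 is out (box 4 already has a 4).
So the only cell in column 1 that can hold 4 is r8c1.
Therefore r8c1 = 4.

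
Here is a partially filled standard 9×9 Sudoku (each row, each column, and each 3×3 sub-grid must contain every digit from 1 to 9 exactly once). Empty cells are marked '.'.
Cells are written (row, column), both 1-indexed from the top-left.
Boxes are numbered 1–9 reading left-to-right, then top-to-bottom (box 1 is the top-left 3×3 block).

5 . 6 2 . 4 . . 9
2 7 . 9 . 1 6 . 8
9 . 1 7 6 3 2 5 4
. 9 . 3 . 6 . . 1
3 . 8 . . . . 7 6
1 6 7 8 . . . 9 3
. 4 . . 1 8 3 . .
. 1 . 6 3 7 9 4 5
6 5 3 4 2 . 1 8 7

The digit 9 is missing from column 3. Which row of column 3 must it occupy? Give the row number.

7

Consider where 9 can go in column 3.
(2,3) is out (row 2 already has a 9).
(4,3) is out (row 4 already has a 9).
(8,3) is out (row 8 already has a 9).
So the only cell in column 3 that can hold 9 is (7,3).
That is row 7.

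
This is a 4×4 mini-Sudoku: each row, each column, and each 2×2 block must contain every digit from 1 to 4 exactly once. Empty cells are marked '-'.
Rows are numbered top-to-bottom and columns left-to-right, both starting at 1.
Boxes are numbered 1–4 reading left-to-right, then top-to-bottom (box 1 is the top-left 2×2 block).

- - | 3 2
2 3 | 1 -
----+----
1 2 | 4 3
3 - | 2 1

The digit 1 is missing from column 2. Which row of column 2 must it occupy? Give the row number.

1

Consider where 1 can go in column 2.
r4c2 is out (row 4 already has a 1).
So the only cell in column 2 that can hold 1 is r1c2.
That is row 1.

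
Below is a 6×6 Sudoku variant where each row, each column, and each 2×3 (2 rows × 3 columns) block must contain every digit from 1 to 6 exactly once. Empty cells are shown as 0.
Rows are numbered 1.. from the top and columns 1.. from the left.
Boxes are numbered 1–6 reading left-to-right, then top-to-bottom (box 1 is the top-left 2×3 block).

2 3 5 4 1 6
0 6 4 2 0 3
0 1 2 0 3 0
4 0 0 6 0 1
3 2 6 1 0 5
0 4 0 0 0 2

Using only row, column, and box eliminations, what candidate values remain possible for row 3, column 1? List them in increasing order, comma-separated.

5,6

Row 3 already contains {1, 2, 3}.
Column 1 already contains {2, 3, 4}.
Its 2×3 block (box 3) already contains {1, 2, 4}.
Removing those from 1–6 leaves {5, 6} as the candidates for row 3, column 1.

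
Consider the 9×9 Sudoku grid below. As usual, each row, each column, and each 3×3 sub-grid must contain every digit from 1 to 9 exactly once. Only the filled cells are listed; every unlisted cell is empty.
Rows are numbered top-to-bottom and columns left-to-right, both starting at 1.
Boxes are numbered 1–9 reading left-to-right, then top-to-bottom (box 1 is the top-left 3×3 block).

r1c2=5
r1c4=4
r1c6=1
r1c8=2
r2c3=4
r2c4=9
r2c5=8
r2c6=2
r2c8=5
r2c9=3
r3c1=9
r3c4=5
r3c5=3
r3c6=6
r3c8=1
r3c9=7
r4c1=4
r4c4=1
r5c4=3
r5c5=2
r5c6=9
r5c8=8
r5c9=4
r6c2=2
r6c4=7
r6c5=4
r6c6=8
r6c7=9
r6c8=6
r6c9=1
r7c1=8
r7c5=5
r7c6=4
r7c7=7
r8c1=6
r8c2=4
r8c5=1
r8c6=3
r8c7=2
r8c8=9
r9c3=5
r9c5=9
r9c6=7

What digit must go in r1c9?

Cell r1c9 itself could take any of {6, 8, 9} by direct elimination.
Consider where 9 can go in column 9.
r4c9 is out (box 6 already has a 9).
r7c9 is out (box 9 already has a 9).
r8c9 is out (row 8 already has a 9).
r9c9 is out (row 9 already has a 9).
So the only cell in column 9 that can hold 9 is r1c9.
Therefore r1c9 = 9.

9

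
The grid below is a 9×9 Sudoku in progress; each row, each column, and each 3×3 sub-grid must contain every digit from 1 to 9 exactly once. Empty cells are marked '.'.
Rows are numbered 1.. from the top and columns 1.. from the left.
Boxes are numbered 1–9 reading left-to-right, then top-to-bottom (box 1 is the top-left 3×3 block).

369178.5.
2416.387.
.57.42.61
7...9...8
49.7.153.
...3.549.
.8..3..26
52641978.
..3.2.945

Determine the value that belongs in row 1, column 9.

4

Cell row 1, column 9 itself could take any of {2, 4} by direct elimination.
Consider where 4 can go in row 1.
row 1, column 7 is out (column 7 already has a 4).
So the only cell in row 1 that can hold 4 is row 1, column 9.
Therefore row 1, column 9 = 4.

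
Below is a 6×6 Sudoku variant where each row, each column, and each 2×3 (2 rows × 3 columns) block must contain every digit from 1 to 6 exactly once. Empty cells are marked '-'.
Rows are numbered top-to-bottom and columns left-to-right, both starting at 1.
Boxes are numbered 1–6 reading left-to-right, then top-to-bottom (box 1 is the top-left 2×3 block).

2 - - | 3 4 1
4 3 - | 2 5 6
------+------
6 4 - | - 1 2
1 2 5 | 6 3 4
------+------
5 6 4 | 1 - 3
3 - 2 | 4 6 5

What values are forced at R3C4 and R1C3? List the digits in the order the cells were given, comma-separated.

For R3C4:
  Row 3 already contains {1, 2, 4, 6}.
  Column 4 already contains {1, 2, 3, 4, 6}.
  Its 2×3 block (box 4) already contains {1, 2, 3, 4, 6}.
  The only value from 1–6 not eliminated is 5, so R3C4 = 5.
For R1C3:
  Row 1 already contains {1, 2, 3, 4}.
  Column 3 already contains {2, 4, 5}.
  Its 2×3 block (box 1) already contains {2, 3, 4}.
  The only value from 1–6 not eliminated is 6, so R1C3 = 6.

5,6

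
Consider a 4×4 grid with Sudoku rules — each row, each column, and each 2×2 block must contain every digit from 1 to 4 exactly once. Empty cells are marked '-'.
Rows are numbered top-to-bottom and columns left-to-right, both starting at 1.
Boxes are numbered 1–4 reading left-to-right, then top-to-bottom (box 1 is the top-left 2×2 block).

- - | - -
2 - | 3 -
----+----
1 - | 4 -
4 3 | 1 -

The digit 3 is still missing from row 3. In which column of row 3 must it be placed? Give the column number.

Consider where 3 can go in row 3.
r3c2 is out (column 2 already has a 3).
So the only cell in row 3 that can hold 3 is r3c4.
That is column 4.

4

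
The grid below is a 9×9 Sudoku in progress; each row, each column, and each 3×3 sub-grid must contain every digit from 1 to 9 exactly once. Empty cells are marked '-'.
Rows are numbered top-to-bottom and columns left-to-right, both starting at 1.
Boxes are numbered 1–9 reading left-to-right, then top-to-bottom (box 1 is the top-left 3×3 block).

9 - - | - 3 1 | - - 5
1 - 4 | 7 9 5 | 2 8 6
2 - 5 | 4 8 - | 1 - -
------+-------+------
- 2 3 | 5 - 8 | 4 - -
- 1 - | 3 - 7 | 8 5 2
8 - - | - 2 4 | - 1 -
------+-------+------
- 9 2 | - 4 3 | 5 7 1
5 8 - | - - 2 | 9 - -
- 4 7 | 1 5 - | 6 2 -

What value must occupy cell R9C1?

Row 9 already contains {1, 2, 4, 5, 6, 7}.
Column 1 already contains {1, 2, 5, 8, 9}.
Its 3×3 block (box 7) already contains {2, 4, 5, 7, 8, 9}.
The only value from 1–9 not eliminated is 3, so R9C1 = 3.

3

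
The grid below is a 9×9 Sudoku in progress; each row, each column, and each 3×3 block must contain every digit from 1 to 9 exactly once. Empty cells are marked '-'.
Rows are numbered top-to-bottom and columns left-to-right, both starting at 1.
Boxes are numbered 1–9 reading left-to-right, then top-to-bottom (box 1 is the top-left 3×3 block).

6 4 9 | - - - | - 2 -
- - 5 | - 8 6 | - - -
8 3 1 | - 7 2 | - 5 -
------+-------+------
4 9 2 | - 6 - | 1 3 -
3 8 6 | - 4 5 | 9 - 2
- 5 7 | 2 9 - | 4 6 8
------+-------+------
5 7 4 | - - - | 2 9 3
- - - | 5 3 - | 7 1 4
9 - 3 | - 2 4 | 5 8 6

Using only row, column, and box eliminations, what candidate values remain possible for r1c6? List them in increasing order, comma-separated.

Row 1 already contains {2, 4, 6, 9}.
Column 6 already contains {2, 4, 5, 6}.
Its 3×3 block (box 2) already contains {2, 6, 7, 8}.
Removing those from 1–9 leaves {1, 3} as the candidates for r1c6.

1,3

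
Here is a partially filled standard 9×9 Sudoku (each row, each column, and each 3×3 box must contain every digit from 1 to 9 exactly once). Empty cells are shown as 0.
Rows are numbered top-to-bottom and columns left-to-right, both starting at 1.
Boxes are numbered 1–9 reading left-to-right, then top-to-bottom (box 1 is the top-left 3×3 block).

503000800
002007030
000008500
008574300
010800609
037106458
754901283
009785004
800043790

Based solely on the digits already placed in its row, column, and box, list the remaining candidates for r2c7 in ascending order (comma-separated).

Row 2 already contains {2, 3, 7}.
Column 7 already contains {2, 3, 4, 5, 6, 7, 8}.
Its 3×3 block (box 3) already contains {3, 5, 8}.
Removing those from 1–9 leaves {1, 9} as the candidates for r2c7.

1,9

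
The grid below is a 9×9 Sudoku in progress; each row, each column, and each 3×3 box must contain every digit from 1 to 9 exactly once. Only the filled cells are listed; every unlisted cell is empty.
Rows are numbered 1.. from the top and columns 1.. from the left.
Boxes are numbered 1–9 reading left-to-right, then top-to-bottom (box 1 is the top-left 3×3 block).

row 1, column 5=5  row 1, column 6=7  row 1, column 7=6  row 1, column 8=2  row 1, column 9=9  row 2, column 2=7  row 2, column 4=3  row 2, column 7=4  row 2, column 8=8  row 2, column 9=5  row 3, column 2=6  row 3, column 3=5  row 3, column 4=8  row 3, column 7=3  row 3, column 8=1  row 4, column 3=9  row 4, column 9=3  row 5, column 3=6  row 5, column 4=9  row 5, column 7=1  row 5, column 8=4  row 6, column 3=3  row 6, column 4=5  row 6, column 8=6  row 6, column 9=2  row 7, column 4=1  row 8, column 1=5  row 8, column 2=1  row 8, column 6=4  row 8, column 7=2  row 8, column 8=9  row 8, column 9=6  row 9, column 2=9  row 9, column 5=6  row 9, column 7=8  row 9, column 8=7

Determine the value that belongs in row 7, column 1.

Cell row 7, column 1 itself could take any of {2, 3, 4, 6, 7, 8} by direct elimination.
Consider where 6 can go in box 7.
row 7, column 2 is out (column 2 already has a 6).
row 7, column 3 is out (column 3 already has a 6).
row 8, column 3 is out (row 8 already has a 6).
row 9, column 1 is out (row 9 already has a 6).
row 9, column 3 is out (row 9 already has a 6).
So the only cell in box 7 that can hold 6 is row 7, column 1.
Therefore row 7, column 1 = 6.

6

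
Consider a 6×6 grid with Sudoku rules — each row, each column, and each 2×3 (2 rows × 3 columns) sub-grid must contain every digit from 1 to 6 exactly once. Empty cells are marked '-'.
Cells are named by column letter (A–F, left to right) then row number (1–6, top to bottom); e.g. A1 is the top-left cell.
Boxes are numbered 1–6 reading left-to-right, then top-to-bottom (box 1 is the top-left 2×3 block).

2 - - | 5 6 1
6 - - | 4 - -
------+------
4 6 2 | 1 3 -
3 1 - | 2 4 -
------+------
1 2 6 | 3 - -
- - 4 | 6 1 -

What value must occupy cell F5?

4

Cell F5 itself could take any of {4, 5} by direct elimination.
Consider where 4 can go in row 5.
E5 is out (column E already has a 4).
So the only cell in row 5 that can hold 4 is F5.
Therefore F5 = 4.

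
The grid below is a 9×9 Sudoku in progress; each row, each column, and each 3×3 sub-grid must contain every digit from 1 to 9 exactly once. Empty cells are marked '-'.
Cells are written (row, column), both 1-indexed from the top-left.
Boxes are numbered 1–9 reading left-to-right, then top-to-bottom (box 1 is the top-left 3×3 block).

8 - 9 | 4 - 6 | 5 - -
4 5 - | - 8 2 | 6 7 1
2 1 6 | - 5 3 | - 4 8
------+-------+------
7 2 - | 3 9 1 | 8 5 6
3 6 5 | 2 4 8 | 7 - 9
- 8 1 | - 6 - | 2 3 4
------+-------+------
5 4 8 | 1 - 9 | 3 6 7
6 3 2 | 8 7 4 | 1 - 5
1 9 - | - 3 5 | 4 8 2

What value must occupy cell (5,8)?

Row 5 already contains {2, 3, 4, 5, 6, 7, 8, 9}.
Column 8 already contains {3, 4, 5, 6, 7, 8}.
Its 3×3 block (box 6) already contains {2, 3, 4, 5, 6, 7, 8, 9}.
The only value from 1–9 not eliminated is 1, so (5,8) = 1.

1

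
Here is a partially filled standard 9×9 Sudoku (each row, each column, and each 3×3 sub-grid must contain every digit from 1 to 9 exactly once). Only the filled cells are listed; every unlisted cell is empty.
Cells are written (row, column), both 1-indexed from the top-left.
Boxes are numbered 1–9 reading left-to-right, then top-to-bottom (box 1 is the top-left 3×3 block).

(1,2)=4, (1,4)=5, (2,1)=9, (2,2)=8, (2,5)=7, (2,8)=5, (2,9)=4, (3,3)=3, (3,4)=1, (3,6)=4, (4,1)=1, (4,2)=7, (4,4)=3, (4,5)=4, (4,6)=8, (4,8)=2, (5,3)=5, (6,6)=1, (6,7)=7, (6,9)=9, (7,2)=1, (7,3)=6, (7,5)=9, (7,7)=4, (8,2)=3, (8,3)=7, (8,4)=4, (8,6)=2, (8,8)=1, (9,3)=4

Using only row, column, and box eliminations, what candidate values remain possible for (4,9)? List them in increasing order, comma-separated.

5,6

Row 4 already contains {1, 2, 3, 4, 7, 8}.
Column 9 already contains {4, 9}.
Its 3×3 block (box 6) already contains {2, 7, 9}.
Removing those from 1–9 leaves {5, 6} as the candidates for (4,9).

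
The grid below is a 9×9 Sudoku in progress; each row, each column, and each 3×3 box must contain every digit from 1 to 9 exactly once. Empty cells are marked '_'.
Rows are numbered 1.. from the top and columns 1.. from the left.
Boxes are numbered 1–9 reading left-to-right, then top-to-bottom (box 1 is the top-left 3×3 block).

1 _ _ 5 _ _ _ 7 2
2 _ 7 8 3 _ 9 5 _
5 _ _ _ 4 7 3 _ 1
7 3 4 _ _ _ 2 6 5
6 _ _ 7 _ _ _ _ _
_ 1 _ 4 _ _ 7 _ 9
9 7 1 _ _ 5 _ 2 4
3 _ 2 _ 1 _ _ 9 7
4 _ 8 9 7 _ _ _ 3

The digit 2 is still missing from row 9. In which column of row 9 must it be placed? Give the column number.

6

Consider where 2 can go in row 9.
row 9, column 2 is out (box 7 already has a 2).
row 9, column 7 is out (column 7 already has a 2).
row 9, column 8 is out (column 8 already has a 2).
So the only cell in row 9 that can hold 2 is row 9, column 6.
That is column 6.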